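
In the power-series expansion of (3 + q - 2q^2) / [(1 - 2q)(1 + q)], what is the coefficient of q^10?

2048

The denominator gives the recurrence a_n = a_(n−1) + 2a_(n−2) for n ≥ 3; the numerator fixes a_0 = 3, a_1 = 4, a_2 = 8.
Iterating: 3, 4, 8, 16, 32, 64, 128, 256, 512, 1024, 2048, so a_10 = 2048.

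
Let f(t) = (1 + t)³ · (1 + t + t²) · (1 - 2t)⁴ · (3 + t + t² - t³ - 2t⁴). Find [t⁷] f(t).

-57

(1 + t)³ has coefficients 1,3,3,1 for degrees 0…3.
(1 + t + t²) has coefficients 1,1,1,0,0,0,0,0 for degrees 0…7.
Multiplying by (1 - 2t)⁴ gives running coefficients 1,-7,17,-16,8,-16,16,0 for degrees 0…7.
Finally multiplying by (3 + t + t² - t³ - 2t⁴), the product of all factors after the first has coefficients 3,-20,45,-39,30,-59,22,24 for degrees 0…7.
[t⁷] = 1·24 + 3·22 + 3·(-59) + 1·30 = -57.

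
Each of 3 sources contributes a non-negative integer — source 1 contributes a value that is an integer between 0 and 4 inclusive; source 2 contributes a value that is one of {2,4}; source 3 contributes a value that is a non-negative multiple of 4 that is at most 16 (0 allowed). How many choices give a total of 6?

The generating function for the choices is (1 + z + z^2 + z^3 + z^4)·(z^2 + z^4)·(1 + z^4 + z^8 + z^12 + z^16); the count is [z^6].
(1 + z + z^2 + z^3 + z^4) has coefficients 1,1,1,1,1 for degrees 0…4.
(z^2 + z^4) has coefficients 0,0,1,0,1,0,0 for degrees 0…6.
Finally multiplying by (1 + z^4 + z^8 + z^12 + z^16), the product of all factors after the first has coefficients 0,0,1,0,1,0,1 for degrees 0…6.
[z^6] = 1·1 + 1·0 + 1·1 + 1·0 + 1·1 = 3.

3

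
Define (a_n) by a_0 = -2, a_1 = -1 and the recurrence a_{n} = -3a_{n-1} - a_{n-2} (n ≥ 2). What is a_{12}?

81790

The ordinary generating function has denominator 1 + 3q + q^2.
Iterating the recurrence: a_0,…,a_{12} = -2, -1, 5, -14, 37, -97, 254, -665, 1741, -4558, 11933, -31241, 81790.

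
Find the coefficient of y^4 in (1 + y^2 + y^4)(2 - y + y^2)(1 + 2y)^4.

(1 + y^2 + y^4) has coefficients 1,0,1,0,1 for degrees 0…4.
(2 - y + y^2) has coefficients 2,-1,1,0,0 for degrees 0…4.
Finally multiplying by (1 + 2y)^4, the product of all factors after the first has coefficients 2,15,41,48,24 for degrees 0…4.
[y^4] = 1·24 + 1·41 + 1·2 = 67.

67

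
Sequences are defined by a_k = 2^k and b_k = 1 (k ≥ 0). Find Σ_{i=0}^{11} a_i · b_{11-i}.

4095

This is [x^11] in the product of the two ordinary generating functions.
Σ = 1·1 + 2·1 + 4·1 + 8·1 + 16·1 + 32·1 + 64·1 + 128·1 + 256·1 + 512·1 + 1024·1 + 2048·1 = 4095.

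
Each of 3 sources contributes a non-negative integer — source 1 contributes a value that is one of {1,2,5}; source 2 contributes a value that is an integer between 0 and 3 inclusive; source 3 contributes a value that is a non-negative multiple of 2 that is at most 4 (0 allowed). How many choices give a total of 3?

3

The generating function for the choices is (z + z^2 + z^5)·(1 + z + z^2 + z^3)·(1 + z^2 + z^4); the count is [z^3].
(z + z^2 + z^5) has coefficients 0,1,1,0 for degrees 0…3.
(1 + z + z^2 + z^3) has coefficients 1,1,1,1 for degrees 0…3.
Finally multiplying by (1 + z^2 + z^4), the product of all factors after the first has coefficients 1,1,2,2 for degrees 0…3.
[z^3] = 1·2 + 1·1 = 3.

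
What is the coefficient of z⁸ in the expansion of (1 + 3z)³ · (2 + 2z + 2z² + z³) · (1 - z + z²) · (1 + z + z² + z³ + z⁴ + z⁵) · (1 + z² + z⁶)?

813

(1 + 3z)³ has coefficients 1,9,27,27 for degrees 0…3.
(2 + 2z + 2z² + z³) has coefficients 2,2,2,1,0,0,0,0,0 for degrees 0…8.
Multiplying by (1 - z + z²) gives running coefficients 2,0,2,1,1,1,0,0,0 for degrees 0…8.
Multiplying by (1 + z + z² + z³ + z⁴ + z⁵) gives running coefficients 2,2,4,5,6,7,5,5,3 for degrees 0…8.
Finally multiplying by (1 + z² + z⁶), the product of all factors after the first has coefficients 2,2,6,7,10,12,13,14,12 for degrees 0…8.
[z⁸] = 1·12 + 9·14 + 27·13 + 27·12 = 813.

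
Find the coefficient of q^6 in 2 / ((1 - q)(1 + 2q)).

Partial fractions give a closed form: a_n = (2/3)·1^n + (4/3)·(-2)^n.
At n = 6: a_6 = 86.

86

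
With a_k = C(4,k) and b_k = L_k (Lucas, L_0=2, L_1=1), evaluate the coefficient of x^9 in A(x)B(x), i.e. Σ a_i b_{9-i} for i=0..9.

Write out a_i and b_{9-i} for i = 0,…,9 and sum the products.
Σ = 1·76 + 4·47 + 6·29 + 4·18 + 1·11 + 0·7 + 0·4 + 0·3 + 0·1 + 0·2 = 521.

521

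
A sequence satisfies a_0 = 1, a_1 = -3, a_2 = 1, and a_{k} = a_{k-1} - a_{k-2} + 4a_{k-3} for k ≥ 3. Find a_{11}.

-73

The ordinary generating function has denominator 1 - t + t^2 - 4t^3.
Iterating the recurrence: a_0,…,a_{11} = 1, -3, 1, 8, -5, -9, 28, 17, -47, 48, 163, -73.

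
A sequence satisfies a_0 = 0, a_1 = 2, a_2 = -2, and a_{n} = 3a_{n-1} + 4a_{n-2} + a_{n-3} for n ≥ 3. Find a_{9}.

The ordinary generating function has denominator 1 - 3y - 4y^2 - y^3.
Iterating the recurrence: a_0,…,a_{9} = 0, 2, -2, 2, 0, 6, 20, 84, 338, 1370.

1370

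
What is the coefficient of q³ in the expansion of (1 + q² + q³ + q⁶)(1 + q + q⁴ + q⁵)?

(1 + q² + q³ + q⁶) has coefficients 1,0,1,1 for degrees 0…3.
(1 + q + q⁴ + q⁵) has coefficients 1,1,0,0 for degrees 0…3.
[q³] = 1·0 + 1·1 + 1·1 = 2.

2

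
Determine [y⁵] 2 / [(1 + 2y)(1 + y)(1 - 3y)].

The denominator gives the recurrence a_n = 7a_(n−2) + 6a_(n−3) for n ≥ 3; the numerator fixes a_0 = 2, a_1 = 0, a_2 = 14.
Iterating: 2, 0, 14, 12, 98, 168, so a_5 = 168.

168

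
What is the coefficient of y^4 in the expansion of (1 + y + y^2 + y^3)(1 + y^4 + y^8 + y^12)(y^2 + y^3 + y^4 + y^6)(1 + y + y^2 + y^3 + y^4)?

6

(1 + y + y^2 + y^3) has coefficients 1,1,1,1 for degrees 0…3.
(1 + y^4 + y^8 + y^12) has coefficients 1,0,0,0,1 for degrees 0…4.
Multiplying by (y^2 + y^3 + y^4 + y^6) gives running coefficients 0,0,1,1,1 for degrees 0…4.
Finally multiplying by (1 + y + y^2 + y^3 + y^4), the product of all factors after the first has coefficients 0,0,1,2,3 for degrees 0…4.
[y^4] = 1·3 + 1·2 + 1·1 + 1·0 = 6.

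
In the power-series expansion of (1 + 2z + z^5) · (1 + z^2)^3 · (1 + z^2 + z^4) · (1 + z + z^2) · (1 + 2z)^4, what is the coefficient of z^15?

1069

(1 + 2z + z^5) has coefficients 1,2,0,0,0,1 for degrees 0…5.
(1 + z^2)^3 has coefficients 1,0,3,0,3,0,1,0,0,0,0,0,0,0,0,0 for degrees 0…15.
Multiplying by (1 + z^2 + z^4) gives running coefficients 1,0,4,0,7,0,7,0,4,0,1,0,0,0,0,0 for degrees 0…15.
Multiplying by (1 + z + z^2) gives running coefficients 1,1,5,4,11,7,14,7,11,4,5,1,1,0,0,0 for degrees 0…15.
Finally multiplying by (1 + 2z)^4, the product of all factors after the first has coefficients 1,9,37,100,211,367,542,703,803,820,749,601,433,256,136,48 for degrees 0…15.
[z^15] = 1·48 + 2·136 + 1·749 = 1069.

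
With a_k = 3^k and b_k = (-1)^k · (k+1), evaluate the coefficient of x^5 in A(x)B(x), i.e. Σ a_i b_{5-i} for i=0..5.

135

This is [x^5] in the product of the two ordinary generating functions.
Σ = 1·(-6) + 3·5 + 9·(-4) + 27·3 + 81·(-2) + 243·1 = 135.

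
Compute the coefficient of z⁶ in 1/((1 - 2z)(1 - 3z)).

Partial fractions give a closed form: a_n = (-2)·2^n + (3)·3^n.
At n = 6: a_6 = 2059.

2059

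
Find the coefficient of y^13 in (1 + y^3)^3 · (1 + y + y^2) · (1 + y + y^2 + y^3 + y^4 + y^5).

6

(1 + y^3)^3 has coefficients 1,0,0,3,0,0,3,0,0,1 for degrees 0…9.
(1 + y + y^2) has coefficients 1,1,1,0,0,0,0,0,0,0,0,0,0,0 for degrees 0…13.
Finally multiplying by (1 + y + y^2 + y^3 + y^4 + y^5), the product of all factors after the first has coefficients 1,2,3,3,3,3,2,1,0,0,0,0,0,0 for degrees 0…13.
[y^13] = 1·0 + 3·0 + 3·1 + 1·3 = 6.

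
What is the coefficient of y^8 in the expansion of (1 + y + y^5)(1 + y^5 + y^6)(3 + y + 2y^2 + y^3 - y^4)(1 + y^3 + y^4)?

(1 + y + y^5) has coefficients 1,1,0,0,0,1 for degrees 0…5.
(1 + y^5 + y^6) has coefficients 1,0,0,0,0,1,1,0,0 for degrees 0…8.
Multiplying by (3 + y + 2y^2 + y^3 - y^4) gives running coefficients 3,1,2,1,-1,3,4,3,3 for degrees 0…8.
Finally multiplying by (1 + y^3 + y^4), the product of all factors after the first has coefficients 3,1,2,4,3,6,7,3,5 for degrees 0…8.
[y^8] = 1·5 + 1·3 + 1·4 = 12.

12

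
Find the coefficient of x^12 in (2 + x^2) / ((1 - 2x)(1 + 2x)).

9216

The denominator gives the recurrence a_n = 4a_(n−2) for n ≥ 3; the numerator fixes a_0 = 2, a_1 = 0, a_2 = 9.
Iterating: 2, 0, 9, 0, 36, 0, 144, 0, 576, 0, 2304, 0, 9216, so a_12 = 9216.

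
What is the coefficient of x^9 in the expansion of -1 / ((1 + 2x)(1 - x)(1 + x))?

Partial fractions give a closed form: a_n = (-4/3)·(-2)^n + (-1/6)·1^n + (1/2)·(-1)^n.
At n = 9: a_9 = 682.

682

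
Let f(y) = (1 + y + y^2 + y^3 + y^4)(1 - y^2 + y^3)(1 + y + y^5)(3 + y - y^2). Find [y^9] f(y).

(1 + y + y^2 + y^3 + y^4) has coefficients 1,1,1,1,1 for degrees 0…4.
(1 - y^2 + y^3) has coefficients 1,0,-1,1,0,0,0,0,0,0 for degrees 0…9.
Multiplying by (1 + y + y^5) gives running coefficients 1,1,-1,0,1,1,0,-1,1,0 for degrees 0…9.
Finally multiplying by (3 + y - y^2), the product of all factors after the first has coefficients 3,4,-3,-2,4,4,0,-4,2,2 for degrees 0…9.
[y^9] = 1·2 + 1·2 + 1·(-4) + 1·0 + 1·4 = 4.

4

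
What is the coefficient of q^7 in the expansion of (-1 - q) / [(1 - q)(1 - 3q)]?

-4373

Partial fractions give a closed form: a_n = (1)·1^n + (-2)·3^n.
At n = 7: a_7 = -4373.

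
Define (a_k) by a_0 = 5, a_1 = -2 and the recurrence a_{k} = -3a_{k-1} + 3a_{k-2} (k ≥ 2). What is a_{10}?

The ordinary generating function has denominator 1 + 3t - 3t^2.
Iterating the recurrence: a_0,…,a_{10} = 5, -2, 21, -69, 270, -1017, 3861, -14634, 55485, -210357, 797526.

797526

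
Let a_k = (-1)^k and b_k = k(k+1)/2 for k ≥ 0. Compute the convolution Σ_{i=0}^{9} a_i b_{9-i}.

The convolution is the x^9 coefficient of A(x)B(x).
Σ = 1·45 − 1·36 + 1·28 − 1·21 + 1·15 − 1·10 + 1·6 − 1·3 + 1·1 − 1·0 = 25.

25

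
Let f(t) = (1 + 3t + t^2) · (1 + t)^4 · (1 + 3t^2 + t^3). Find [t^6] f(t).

(1 + 3t + t^2) has coefficients 1,3,1 for degrees 0…2.
(1 + t)^4 has coefficients 1,4,6,4,1,0,0 for degrees 0…6.
Finally multiplying by (1 + 3t^2 + t^3), the product of all factors after the first has coefficients 1,4,9,17,23,18,7 for degrees 0…6.
[t^6] = 1·7 + 3·18 + 1·23 = 84.

84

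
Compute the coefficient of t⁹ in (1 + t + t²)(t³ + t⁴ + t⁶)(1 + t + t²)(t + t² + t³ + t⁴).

(1 + t + t²) has coefficients 1,1,1 for degrees 0…2.
(t³ + t⁴ + t⁶) has coefficients 0,0,0,1,1,0,1,0,0,0 for degrees 0…9.
Multiplying by (1 + t + t²) gives running coefficients 0,0,0,1,2,2,2,1,1,0 for degrees 0…9.
Finally multiplying by (t + t² + t³ + t⁴), the product of all factors after the first has coefficients 0,0,0,0,1,3,5,7,7,6 for degrees 0…9.
[t⁹] = 1·6 + 1·7 + 1·7 = 20.

20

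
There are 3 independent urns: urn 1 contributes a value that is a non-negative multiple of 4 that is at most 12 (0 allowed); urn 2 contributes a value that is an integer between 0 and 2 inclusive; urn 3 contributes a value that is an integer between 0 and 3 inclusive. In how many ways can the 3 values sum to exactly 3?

The generating function for the choices is (1 + q^4 + q^8 + q^12)·(1 + q + q^2)·(1 + q + q^2 + q^3); the count is [q^3].
(1 + q^4 + q^8 + q^12) has coefficients 1,0,0,0 for degrees 0…3.
(1 + q + q^2) has coefficients 1,1,1,0 for degrees 0…3.
Finally multiplying by (1 + q + q^2 + q^3), the product of all factors after the first has coefficients 1,2,3,3 for degrees 0…3.
[q^3] = 1·3 = 3.

3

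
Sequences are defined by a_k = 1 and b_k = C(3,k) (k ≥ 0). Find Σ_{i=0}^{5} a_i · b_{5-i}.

The convolution is the t^5 coefficient of A(t)B(t).
Σ = 1·0 + 1·0 + 1·1 + 1·3 + 1·3 + 1·1 = 8.

8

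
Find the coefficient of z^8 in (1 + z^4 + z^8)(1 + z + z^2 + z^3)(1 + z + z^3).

(1 + z^4 + z^8) has coefficients 1,0,0,0,1,0,0,0,1 for degrees 0…8.
(1 + z + z^2 + z^3) has coefficients 1,1,1,1,0,0,0,0,0 for degrees 0…8.
Finally multiplying by (1 + z + z^3), the product of all factors after the first has coefficients 1,2,2,3,2,1,1,0,0 for degrees 0…8.
[z^8] = 1·0 + 1·2 + 1·1 = 3.

3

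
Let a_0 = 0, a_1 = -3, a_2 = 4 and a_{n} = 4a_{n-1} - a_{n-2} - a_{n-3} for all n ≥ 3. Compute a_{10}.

180299

The ordinary generating function has denominator 1 - 4q + q^2 + q^3.
Iterating the recurrence: a_0,…,a_{10} = 0, -3, 4, 19, 75, 277, 1014, 3704, 13525, 49382, 180299.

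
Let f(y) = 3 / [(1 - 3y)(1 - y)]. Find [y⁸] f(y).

Partial fractions give a closed form: a_n = (9/2)·3^n + (-3/2)·1^n.
At n = 8: a_8 = 29523.

29523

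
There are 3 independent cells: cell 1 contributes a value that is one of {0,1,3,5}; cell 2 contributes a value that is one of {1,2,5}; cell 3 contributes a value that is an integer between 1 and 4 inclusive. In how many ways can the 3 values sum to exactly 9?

6

The generating function for the choices is (1 + z + z³ + z⁵)·(z + z² + z⁵)·(z + z² + z³ + z⁴); the count is [z⁹].
(1 + z + z³ + z⁵) has coefficients 1,1,0,1,0,1 for degrees 0…5.
(z + z² + z⁵) has coefficients 0,1,1,0,0,1,0,0,0,0 for degrees 0…9.
Finally multiplying by (z + z² + z³ + z⁴), the product of all factors after the first has coefficients 0,0,1,2,2,2,2,1,1,1 for degrees 0…9.
[z⁹] = 1·1 + 1·1 + 1·2 + 1·2 = 6.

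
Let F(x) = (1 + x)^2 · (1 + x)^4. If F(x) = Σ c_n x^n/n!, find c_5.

720

The EGF product rule gives c_5 = Σ_{k_1+k_2=5} C(5; k_1,k_2) · ∏ g_i(k_i), where (1+x)^2 gives the falling factorial (2)_k; (1+x)^4 gives the falling factorial (4)_k.
g_1(k) for k = 0…5: 1, 2, 2, 0, 0, 0.
g_2(k) for k = 0…5: 1, 4, 12, 24, 24, 0.
c_5 = Σ_k C(5,k)·g_1(k)·g_2(5−k) = 5·2·24 + 10·2·24 = 240 + 480 = 720.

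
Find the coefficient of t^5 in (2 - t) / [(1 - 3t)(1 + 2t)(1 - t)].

343

The denominator gives the recurrence a_n = 2a_(n−1) + 5a_(n−2) − 6a_(n−3) for n ≥ 3; the numerator fixes a_0 = 2, a_1 = 3, a_2 = 16.
Iterating: 2, 3, 16, 35, 132, 343, so a_5 = 343.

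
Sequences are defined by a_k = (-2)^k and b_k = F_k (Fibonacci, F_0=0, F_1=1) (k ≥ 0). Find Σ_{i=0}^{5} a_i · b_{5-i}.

15

This is [x^5] in the product of the two ordinary generating functions.
Σ = 1·5 − 2·3 + 4·2 − 8·1 + 16·1 − 32·0 = 15.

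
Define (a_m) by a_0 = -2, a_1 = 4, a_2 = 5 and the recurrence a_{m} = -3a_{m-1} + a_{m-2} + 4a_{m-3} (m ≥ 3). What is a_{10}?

The ordinary generating function has denominator 1 + 3z - z^2 - 4z^3.
Iterating the recurrence: a_0,…,a_{10} = -2, 4, 5, -19, 78, -233, 701, -2024, 5841, -16743, 47974.

47974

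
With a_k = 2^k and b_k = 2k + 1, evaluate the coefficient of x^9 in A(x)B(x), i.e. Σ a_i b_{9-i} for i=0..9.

The convolution is the t^9 coefficient of A(t)B(t).
Σ = 1·19 + 2·17 + 4·15 + 8·13 + 16·11 + 32·9 + 64·7 + 128·5 + 256·3 + 512·1 = 3049.

3049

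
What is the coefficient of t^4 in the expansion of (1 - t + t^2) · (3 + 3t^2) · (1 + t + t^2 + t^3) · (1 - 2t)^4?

171

(1 - t + t^2) has coefficients 1,-1,1 for degrees 0…2.
(3 + 3t^2) has coefficients 3,0,3,0,0 for degrees 0…4.
Multiplying by (1 + t + t^2 + t^3) gives running coefficients 3,3,6,6,3 for degrees 0…4.
Finally multiplying by (1 - 2t)^4, the product of all factors after the first has coefficients 3,-21,54,-66,51 for degrees 0…4.
[t^4] = 1·51 − 1·(-66) + 1·54 = 171.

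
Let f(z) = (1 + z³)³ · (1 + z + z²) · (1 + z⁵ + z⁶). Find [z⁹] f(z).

7

(1 + z³)³ has coefficients 1,0,0,3,0,0,3,0,0,1 for degrees 0…9.
(1 + z + z²) has coefficients 1,1,1,0,0,0,0,0,0,0 for degrees 0…9.
Finally multiplying by (1 + z⁵ + z⁶), the product of all factors after the first has coefficients 1,1,1,0,0,1,2,2,1,0 for degrees 0…9.
[z⁹] = 1·0 + 3·2 + 3·0 + 1·1 = 7.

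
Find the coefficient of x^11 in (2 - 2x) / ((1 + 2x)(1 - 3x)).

139260

Partial fractions give a closed form: a_n = (6/5)·(-2)^n + (4/5)·3^n.
At n = 11: a_11 = 139260.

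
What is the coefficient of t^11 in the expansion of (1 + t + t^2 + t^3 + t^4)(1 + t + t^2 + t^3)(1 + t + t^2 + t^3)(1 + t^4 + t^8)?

20

(1 + t + t^2 + t^3 + t^4) has coefficients 1,1,1,1,1 for degrees 0…4.
(1 + t + t^2 + t^3) has coefficients 1,1,1,1,0,0,0,0,0,0,0,0 for degrees 0…11.
Multiplying by (1 + t + t^2 + t^3) gives running coefficients 1,2,3,4,3,2,1,0,0,0,0,0 for degrees 0…11.
Finally multiplying by (1 + t^4 + t^8), the product of all factors after the first has coefficients 1,2,3,4,4,4,4,4,4,4,4,4 for degrees 0…11.
[t^11] = 1·4 + 1·4 + 1·4 + 1·4 + 1·4 = 20.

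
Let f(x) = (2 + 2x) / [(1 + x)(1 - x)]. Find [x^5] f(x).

2

Partial fractions give a closed form: a_n = (2)·1^n.
At n = 5: a_5 = 2.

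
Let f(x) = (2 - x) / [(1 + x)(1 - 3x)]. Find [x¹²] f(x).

664302

Partial fractions give a closed form: a_n = (3/4)·(-1)^n + (5/4)·3^n.
At n = 12: a_12 = 664302.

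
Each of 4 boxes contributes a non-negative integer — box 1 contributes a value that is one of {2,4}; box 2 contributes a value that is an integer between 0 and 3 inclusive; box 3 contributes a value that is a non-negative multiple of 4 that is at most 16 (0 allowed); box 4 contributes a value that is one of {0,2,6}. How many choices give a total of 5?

3

The generating function for the choices is (t^2 + t^4)·(1 + t + t^2 + t^3)·(1 + t^4 + t^8 + t^12 + t^16)·(1 + t^2 + t^6); the count is [t^5].
(t^2 + t^4) has coefficients 0,0,1,0,1 for degrees 0…4.
(1 + t + t^2 + t^3) has coefficients 1,1,1,1,0,0 for degrees 0…5.
Multiplying by (1 + t^4 + t^8 + t^12 + t^16) gives running coefficients 1,1,1,1,1,1 for degrees 0…5.
Finally multiplying by (1 + t^2 + t^6), the product of all factors after the first has coefficients 1,1,2,2,2,2 for degrees 0…5.
[t^5] = 1·2 + 1·1 = 3.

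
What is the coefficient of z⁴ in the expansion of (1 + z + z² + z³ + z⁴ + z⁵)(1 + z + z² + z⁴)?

4

(1 + z + z² + z³ + z⁴ + z⁵) has coefficients 1,1,1,1,1 for degrees 0…4.
(1 + z + z² + z⁴) has coefficients 1,1,1,0,1 for degrees 0…4.
[z⁴] = 1·1 + 1·0 + 1·1 + 1·1 + 1·1 = 4.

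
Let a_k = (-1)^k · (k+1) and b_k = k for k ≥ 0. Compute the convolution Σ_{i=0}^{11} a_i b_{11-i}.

This is [x^11] in the product of the two ordinary generating functions.
Σ = 1·11 − 2·10 + 3·9 − 4·8 + 5·7 − 6·6 + 7·5 − 8·4 + 9·3 − 10·2 + 11·1 − 12·0 = 6.

6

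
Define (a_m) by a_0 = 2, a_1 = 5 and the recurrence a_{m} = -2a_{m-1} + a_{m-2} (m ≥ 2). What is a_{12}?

The ordinary generating function has denominator 1 + 2x - x^2.
Iterating the recurrence: a_0,…,a_{12} = 2, 5, -8, 21, -50, 121, -292, 705, -1702, 4109, -9920, 23949, -57818.

-57818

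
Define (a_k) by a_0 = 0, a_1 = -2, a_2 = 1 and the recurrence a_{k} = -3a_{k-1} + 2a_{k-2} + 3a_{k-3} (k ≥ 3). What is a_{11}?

The ordinary generating function has denominator 1 + 3z - 2z^2 - 3z^3.
Iterating the recurrence: a_0,…,a_{11} = 0, -2, 1, -7, 17, -62, 199, -670, 2222, -7409, 24661, -82135.

-82135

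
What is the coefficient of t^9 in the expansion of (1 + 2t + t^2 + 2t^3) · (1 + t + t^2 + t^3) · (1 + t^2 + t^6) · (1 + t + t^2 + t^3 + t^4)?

(1 + 2t + t^2 + 2t^3) has coefficients 1,2,1,2 for degrees 0…3.
(1 + t + t^2 + t^3) has coefficients 1,1,1,1,0,0,0,0,0,0 for degrees 0…9.
Multiplying by (1 + t^2 + t^6) gives running coefficients 1,1,2,2,1,1,1,1,1,1 for degrees 0…9.
Finally multiplying by (1 + t + t^2 + t^3 + t^4), the product of all factors after the first has coefficients 1,2,4,6,7,7,7,6,5,5 for degrees 0…9.
[t^9] = 1·5 + 2·5 + 1·6 + 2·7 = 35.

35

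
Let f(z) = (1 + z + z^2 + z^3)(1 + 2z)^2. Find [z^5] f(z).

4

(1 + z + z^2 + z^3) has coefficients 1,1,1,1 for degrees 0…3.
(1 + 2z)^2 has coefficients 1,4,4,0,0,0 for degrees 0…5.
[z^5] = 1·0 + 1·0 + 1·0 + 1·4 = 4.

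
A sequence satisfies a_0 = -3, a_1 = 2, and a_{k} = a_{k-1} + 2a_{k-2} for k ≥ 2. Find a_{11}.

-680

The ordinary generating function has denominator 1 - y - 2y^2.
Iterating the recurrence: a_0,…,a_{11} = -3, 2, -4, 0, -8, -8, -24, -40, -88, -168, -344, -680.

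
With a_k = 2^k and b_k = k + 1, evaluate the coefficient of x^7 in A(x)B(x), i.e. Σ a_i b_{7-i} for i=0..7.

502

This is [x^7] in the product of the two ordinary generating functions.
Σ = 1·8 + 2·7 + 4·6 + 8·5 + 16·4 + 32·3 + 64·2 + 128·1 = 502.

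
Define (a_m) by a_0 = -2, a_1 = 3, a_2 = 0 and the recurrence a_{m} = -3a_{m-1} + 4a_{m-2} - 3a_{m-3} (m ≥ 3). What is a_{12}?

-5480415

The ordinary generating function has denominator 1 + 3z - 4z^2 + 3z^3.
Iterating the recurrence: a_0,…,a_{12} = -2, 3, 0, 18, -63, 261, -1089, 4500, -18639, 77184, -319608, 1323477, -5480415.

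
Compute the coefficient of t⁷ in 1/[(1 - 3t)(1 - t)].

3280

The denominator gives the recurrence a_n = 4a_(n−1) − 3a_(n−2) for n ≥ 2; the numerator fixes a_0 = 1, a_1 = 4.
Iterating: 1, 4, 13, 40, 121, 364, 1093, 3280, so a_7 = 3280.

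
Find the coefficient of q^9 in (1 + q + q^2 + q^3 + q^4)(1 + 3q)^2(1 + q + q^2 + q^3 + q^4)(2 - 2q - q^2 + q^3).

-16

(1 + q + q^2 + q^3 + q^4) has coefficients 1,1,1,1,1 for degrees 0…4.
(1 + 3q)^2 has coefficients 1,6,9,0,0,0,0,0,0,0 for degrees 0…9.
Multiplying by (1 + q + q^2 + q^3 + q^4) gives running coefficients 1,7,16,16,16,15,9,0,0,0 for degrees 0…9.
Finally multiplying by (2 - 2q - q^2 + q^3), the product of all factors after the first has coefficients 2,12,17,-6,-9,-2,-12,-17,6,9 for degrees 0…9.
[q^9] = 1·9 + 1·6 + 1·(-17) + 1·(-12) + 1·(-2) = -16.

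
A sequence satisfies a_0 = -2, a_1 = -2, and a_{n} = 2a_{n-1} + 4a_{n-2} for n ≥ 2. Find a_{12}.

-1318912

The ordinary generating function has denominator 1 - 2y - 4y^2.
Iterating the recurrence: a_0,…,a_{12} = -2, -2, -12, -32, -112, -352, -1152, -3712, -12032, -38912, -125952, -407552, -1318912.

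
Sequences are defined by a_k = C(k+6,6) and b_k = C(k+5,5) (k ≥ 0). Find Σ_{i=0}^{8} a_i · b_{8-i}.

The convolution is the t^8 coefficient of A(t)B(t).
Σ = 1·1287 + 7·792 + 28·462 + 84·252 + 210·126 + 462·56 + 924·21 + 1716·6 + 3003·1 = 125970.

125970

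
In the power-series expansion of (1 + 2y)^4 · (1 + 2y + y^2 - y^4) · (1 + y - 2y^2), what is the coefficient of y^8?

(1 + 2y)^4 has coefficients 1,8,24,32,16 for degrees 0…4.
(1 + 2y + y^2 - y^4) has coefficients 1,2,1,0,-1,0,0,0,0 for degrees 0…8.
Finally multiplying by (1 + y - 2y^2), the product of all factors after the first has coefficients 1,3,1,-3,-3,-1,2,0,0 for degrees 0…8.
[y^8] = 1·0 + 8·0 + 24·2 + 32·(-1) + 16·(-3) = -32.

-32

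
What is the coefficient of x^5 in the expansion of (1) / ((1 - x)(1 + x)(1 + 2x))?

-42

Partial fractions give a closed form: a_n = (1/6)·1^n + (-1/2)·(-1)^n + (4/3)·(-2)^n.
At n = 5: a_5 = -42.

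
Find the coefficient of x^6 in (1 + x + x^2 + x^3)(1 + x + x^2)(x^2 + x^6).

(1 + x + x^2 + x^3) has coefficients 1,1,1,1 for degrees 0…3.
(1 + x + x^2) has coefficients 1,1,1,0,0,0,0 for degrees 0…6.
Finally multiplying by (x^2 + x^6), the product of all factors after the first has coefficients 0,0,1,1,1,0,1 for degrees 0…6.
[x^6] = 1·1 + 1·0 + 1·1 + 1·1 = 3.

3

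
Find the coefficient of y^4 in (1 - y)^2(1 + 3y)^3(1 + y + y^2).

-35

(1 - y)^2 has coefficients 1,-2,1 for degrees 0…2.
(1 + 3y)^3 has coefficients 1,9,27,27,0 for degrees 0…4.
Finally multiplying by (1 + y + y^2), the product of all factors after the first has coefficients 1,10,37,63,54 for degrees 0…4.
[y^4] = 1·54 − 2·63 + 1·37 = -35.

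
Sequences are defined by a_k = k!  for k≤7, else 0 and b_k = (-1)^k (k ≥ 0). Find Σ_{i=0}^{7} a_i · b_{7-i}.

4420

The convolution is the x^7 coefficient of A(x)B(x).
Σ = 1·(-1) + 1·1 + 2·(-1) + 6·1 + 24·(-1) + 120·1 + 720·(-1) + 5040·1 = 4420.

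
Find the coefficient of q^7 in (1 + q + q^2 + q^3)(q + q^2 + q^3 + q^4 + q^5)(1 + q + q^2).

(1 + q + q^2 + q^3) has coefficients 1,1,1,1 for degrees 0…3.
(q + q^2 + q^3 + q^4 + q^5) has coefficients 0,1,1,1,1,1,0,0 for degrees 0…7.
Finally multiplying by (1 + q + q^2), the product of all factors after the first has coefficients 0,1,2,3,3,3,2,1 for degrees 0…7.
[q^7] = 1·1 + 1·2 + 1·3 + 1·3 = 9.

9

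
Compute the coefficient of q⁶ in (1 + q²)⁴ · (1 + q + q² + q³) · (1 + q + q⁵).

(1 + q²)⁴ has coefficients 1,0,4,0,6,0,4 for degrees 0…6.
(1 + q + q² + q³) has coefficients 1,1,1,1,0,0,0 for degrees 0…6.
Finally multiplying by (1 + q + q⁵), the product of all factors after the first has coefficients 1,2,2,2,1,1,1 for degrees 0…6.
[q⁶] = 1·1 + 4·1 + 6·2 + 4·1 = 21.

21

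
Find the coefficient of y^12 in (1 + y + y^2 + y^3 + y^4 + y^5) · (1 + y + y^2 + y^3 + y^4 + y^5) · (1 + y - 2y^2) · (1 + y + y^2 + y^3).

-11

(1 + y + y^2 + y^3 + y^4 + y^5) has coefficients 1,1,1,1,1,1 for degrees 0…5.
(1 + y + y^2 + y^3 + y^4 + y^5) has coefficients 1,1,1,1,1,1,0,0,0,0,0,0,0 for degrees 0…12.
Multiplying by (1 + y - 2y^2) gives running coefficients 1,2,0,0,0,0,-1,-2,0,0,0,0,0 for degrees 0…12.
Finally multiplying by (1 + y + y^2 + y^3), the product of all factors after the first has coefficients 1,3,3,3,2,0,-1,-3,-3,-3,-2,0,0 for degrees 0…12.
[y^12] = 1·0 + 1·0 + 1·(-2) + 1·(-3) + 1·(-3) + 1·(-3) = -11.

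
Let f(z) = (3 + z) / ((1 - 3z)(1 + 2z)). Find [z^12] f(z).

Partial fractions give a closed form: a_n = (2)·3^n + (1)·(-2)^n.
At n = 12: a_12 = 1066978.

1066978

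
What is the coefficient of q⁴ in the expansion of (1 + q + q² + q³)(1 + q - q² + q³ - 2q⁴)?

-1

(1 + q + q² + q³) has coefficients 1,1,1,1 for degrees 0…3.
(1 + q - q² + q³ - 2q⁴) has coefficients 1,1,-1,1,-2 for degrees 0…4.
[q⁴] = 1·(-2) + 1·1 + 1·(-1) + 1·1 = -1.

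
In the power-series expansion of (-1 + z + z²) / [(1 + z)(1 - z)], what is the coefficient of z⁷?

1

The denominator gives the recurrence a_n = a_(n−2) for n ≥ 3; the numerator fixes a_0 = -1, a_1 = 1, a_2 = 0.
Iterating: -1, 1, 0, 1, 0, 1, 0, 1, so a_7 = 1.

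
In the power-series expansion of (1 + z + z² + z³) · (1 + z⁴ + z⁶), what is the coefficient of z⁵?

1

(1 + z + z² + z³) has coefficients 1,1,1,1 for degrees 0…3.
(1 + z⁴ + z⁶) has coefficients 1,0,0,0,1,0 for degrees 0…5.
[z⁵] = 1·0 + 1·1 + 1·0 + 1·0 = 1.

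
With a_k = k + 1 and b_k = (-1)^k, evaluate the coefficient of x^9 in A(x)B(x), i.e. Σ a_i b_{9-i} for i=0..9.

5

This is [x^9] in the product of the two ordinary generating functions.
Σ = 1·(-1) + 2·1 + 3·(-1) + 4·1 + 5·(-1) + 6·1 + 7·(-1) + 8·1 + 9·(-1) + 10·1 = 5.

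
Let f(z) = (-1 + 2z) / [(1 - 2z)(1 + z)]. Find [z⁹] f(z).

The denominator gives the recurrence a_n = a_(n−1) + 2a_(n−2) for n ≥ 2; the numerator fixes a_0 = -1, a_1 = 1.
Iterating: -1, 1, -1, 1, -1, 1, -1, 1, -1, 1, so a_9 = 1.

1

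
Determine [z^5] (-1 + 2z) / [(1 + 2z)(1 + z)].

Partial fractions give a closed form: a_n = (-4)·(-2)^n + (3)·(-1)^n.
At n = 5: a_5 = 125.

125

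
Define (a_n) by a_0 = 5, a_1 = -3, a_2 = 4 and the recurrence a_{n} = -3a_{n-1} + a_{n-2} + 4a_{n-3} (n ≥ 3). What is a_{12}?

The ordinary generating function has denominator 1 + 3y - y^2 - 4y^3.
Iterating the recurrence: a_0,…,a_{12} = 5, -3, 4, 5, -23, 90, -273, 817, -2364, 6817, -19547, 56002, -160285.

-160285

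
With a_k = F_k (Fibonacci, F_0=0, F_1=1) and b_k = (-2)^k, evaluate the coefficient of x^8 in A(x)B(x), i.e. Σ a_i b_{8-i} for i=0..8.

Write out a_i and b_{8-i} for i = 0,…,8 and sum the products.
Σ = 0·256 + 1·(-128) + 1·64 + 2·(-32) + 3·16 + 5·(-8) + 8·4 + 13·(-2) + 21·1 = -93.

-93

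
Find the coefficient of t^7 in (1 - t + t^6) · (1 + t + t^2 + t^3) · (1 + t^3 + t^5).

(1 - t + t^6) has coefficients 1,-1,0,0,0,0,1 for degrees 0…6.
(1 + t + t^2 + t^3) has coefficients 1,1,1,1,0,0,0,0 for degrees 0…7.
Finally multiplying by (1 + t^3 + t^5), the product of all factors after the first has coefficients 1,1,1,2,1,2,2,1 for degrees 0…7.
[t^7] = 1·1 − 1·2 + 1·1 = 0.

0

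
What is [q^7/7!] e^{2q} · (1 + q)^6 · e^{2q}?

The EGF product rule gives c_7 = Σ_{k_1+k_2+k_3=7} C(7; k_1,k_2,k_3) · ∏ g_i(k_i), where e^{2q} gives (2)^k; (1+q)^6 gives the falling factorial (6)_k; e^{2q} gives (2)^k.
g_1(k) for k = 0…7: 1, 2, 4, 8, 16, 32, 64, 128.
g_2(k) for k = 0…7: 1, 6, 30, 120, 360, 720, 720, 0.
g_3(k) for k = 0…7: 1, 2, 4, 8, 16, 32, 64, 128.
First combine the last two factors: h(k) = Σ_j C(k,j)·g_2(j)·g_3(k−j) for k = 0…7: 1, 8, 58, 380, 2248, 12032, 58576, 261536.
c_7 = Σ_k C(7,k)·g_1(k)·h(7−k) = 1·1·261536 + 7·2·58576 + 21·4·12032 + 35·8·2248 + 35·16·380 + 21·32·58 + 7·64·8 + 1·128·1 = 261536 + 820064 + 1010688 + 629440 + 212800 + 38976 + 3584 + 128 = 2977216.

2977216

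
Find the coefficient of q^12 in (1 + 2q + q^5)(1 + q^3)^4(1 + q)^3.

47

(1 + 2q + q^5) has coefficients 1,2,0,0,0,1 for degrees 0…5.
(1 + q^3)^4 has coefficients 1,0,0,4,0,0,6,0,0,4,0,0,1 for degrees 0…12.
Finally multiplying by (1 + q)^3, the product of all factors after the first has coefficients 1,3,3,5,12,12,10,18,18,10,12,12,5 for degrees 0…12.
[q^12] = 1·5 + 2·12 + 1·18 = 47.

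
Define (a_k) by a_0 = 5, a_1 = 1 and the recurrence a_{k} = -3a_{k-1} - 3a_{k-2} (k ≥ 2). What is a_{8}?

486

The ordinary generating function has denominator 1 + 3t + 3t^2.
Iterating the recurrence: a_0,…,a_{8} = 5, 1, -18, 51, -99, 144, -135, -27, 486.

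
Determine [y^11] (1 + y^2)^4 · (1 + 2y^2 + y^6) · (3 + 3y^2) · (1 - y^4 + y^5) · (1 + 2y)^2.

213

(1 + y^2)^4 has coefficients 1,0,4,0,6,0,4,0,1 for degrees 0…8.
(1 + 2y^2 + y^6) has coefficients 1,0,2,0,0,0,1,0,0,0,0,0 for degrees 0…11.
Multiplying by (3 + 3y^2) gives running coefficients 3,0,9,0,6,0,3,0,3,0,0,0 for degrees 0…11.
Multiplying by (1 - y^4 + y^5) gives running coefficients 3,0,9,0,3,3,-6,9,-3,6,-3,3 for degrees 0…11.
Finally multiplying by (1 + 2y)^2, the product of all factors after the first has coefficients 3,12,21,36,39,15,18,-3,9,30,9,15 for degrees 0…11.
[y^11] = 1·15 + 4·30 + 6·(-3) + 4·15 + 1·36 = 213.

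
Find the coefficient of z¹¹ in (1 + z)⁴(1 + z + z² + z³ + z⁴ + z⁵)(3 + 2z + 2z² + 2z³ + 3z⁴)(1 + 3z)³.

(1 + z)⁴ has coefficients 1,4,6,4,1 for degrees 0…4.
(1 + z + z² + z³ + z⁴ + z⁵) has coefficients 1,1,1,1,1,1,0,0,0,0,0,0 for degrees 0…11.
Multiplying by (3 + 2z + 2z² + 2z³ + 3z⁴) gives running coefficients 3,5,7,9,12,12,9,7,5,3,0,0 for degrees 0…11.
Finally multiplying by (1 + 3z)³, the product of all factors after the first has coefficients 3,32,133,288,417,552,684,736,635,480,351,216 for degrees 0…11.
[z¹¹] = 1·216 + 4·351 + 6·480 + 4·635 + 1·736 = 7776.

7776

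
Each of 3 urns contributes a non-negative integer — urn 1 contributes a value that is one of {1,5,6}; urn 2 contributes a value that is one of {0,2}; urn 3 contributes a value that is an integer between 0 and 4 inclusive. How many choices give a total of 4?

2

The generating function for the choices is (z + z^5 + z^6)·(1 + z^2)·(1 + z + z^2 + z^3 + z^4); the count is [z^4].
(z + z^5 + z^6) has coefficients 0,1,0,0,0 for degrees 0…4.
(1 + z^2) has coefficients 1,0,1,0,0 for degrees 0…4.
Finally multiplying by (1 + z + z^2 + z^3 + z^4), the product of all factors after the first has coefficients 1,1,2,2,2 for degrees 0…4.
[z^4] = 1·2 = 2.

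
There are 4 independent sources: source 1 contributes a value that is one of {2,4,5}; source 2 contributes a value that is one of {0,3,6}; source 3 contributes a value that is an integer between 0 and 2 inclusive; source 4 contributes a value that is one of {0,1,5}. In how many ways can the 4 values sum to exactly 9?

8

The generating function for the choices is (z^2 + z^4 + z^5)·(1 + z^3 + z^6)·(1 + z + z^2)·(1 + z + z^5); the count is [z^9].
(z^2 + z^4 + z^5) has coefficients 0,0,1,0,1,1 for degrees 0…5.
(1 + z^3 + z^6) has coefficients 1,0,0,1,0,0,1,0,0,0 for degrees 0…9.
Multiplying by (1 + z + z^2) gives running coefficients 1,1,1,1,1,1,1,1,1,0 for degrees 0…9.
Finally multiplying by (1 + z + z^5), the product of all factors after the first has coefficients 1,2,2,2,2,3,3,3,3,2 for degrees 0…9.
[z^9] = 1·3 + 1·3 + 1·2 = 8.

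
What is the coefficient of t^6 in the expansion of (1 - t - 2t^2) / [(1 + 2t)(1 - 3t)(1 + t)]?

The denominator gives the recurrence a_n = 7a_(n−2) + 6a_(n−3) for n ≥ 3; the numerator fixes a_0 = 1, a_1 = -1, a_2 = 5.
Iterating: 1, -1, 5, -1, 29, 23, 197, so a_6 = 197.

197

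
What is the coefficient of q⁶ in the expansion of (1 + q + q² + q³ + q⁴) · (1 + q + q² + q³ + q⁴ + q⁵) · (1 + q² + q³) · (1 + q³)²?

(1 + q + q² + q³ + q⁴) has coefficients 1,1,1,1,1 for degrees 0…4.
(1 + q + q² + q³ + q⁴ + q⁵) has coefficients 1,1,1,1,1,1,0 for degrees 0…6.
Multiplying by (1 + q² + q³) gives running coefficients 1,1,2,3,3,3,2 for degrees 0…6.
Finally multiplying by (1 + q³)², the product of all factors after the first has coefficients 1,1,2,5,5,7,9 for degrees 0…6.
[q⁶] = 1·9 + 1·7 + 1·5 + 1·5 + 1·2 = 28.

28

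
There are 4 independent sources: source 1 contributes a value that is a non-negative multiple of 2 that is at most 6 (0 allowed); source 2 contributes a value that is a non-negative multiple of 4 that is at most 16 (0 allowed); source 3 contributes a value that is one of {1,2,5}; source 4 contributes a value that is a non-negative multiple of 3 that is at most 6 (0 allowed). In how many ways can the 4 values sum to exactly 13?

9

The generating function for the choices is (1 + t^2 + t^4 + t^6)·(1 + t^4 + t^8 + t^12 + t^16)·(t + t^2 + t^5)·(1 + t^3 + t^6); the count is [t^13].
(1 + t^2 + t^4 + t^6) has coefficients 1,0,1,0,1,0,1 for degrees 0…6.
(1 + t^4 + t^8 + t^12 + t^16) has coefficients 1,0,0,0,1,0,0,0,1,0,0,0,1,0 for degrees 0…13.
Multiplying by (t + t^2 + t^5) gives running coefficients 0,1,1,0,0,2,1,0,0,2,1,0,0,2 for degrees 0…13.
Finally multiplying by (1 + t^3 + t^6), the product of all factors after the first has coefficients 0,1,1,0,1,3,1,1,3,3,1,2,3,3 for degrees 0…13.
[t^13] = 1·3 + 1·2 + 1·3 + 1·1 = 9.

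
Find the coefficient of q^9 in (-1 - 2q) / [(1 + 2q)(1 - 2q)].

The denominator gives the recurrence a_n = 4a_(n−2) for n ≥ 2; the numerator fixes a_0 = -1, a_1 = -2.
Iterating: -1, -2, -4, -8, -16, -32, -64, -128, -256, -512, so a_9 = -512.

-512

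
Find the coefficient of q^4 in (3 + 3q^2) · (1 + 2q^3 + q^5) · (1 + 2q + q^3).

(3 + 3q^2) has coefficients 3,0,3 for degrees 0…2.
(1 + 2q^3 + q^5) has coefficients 1,0,0,2,0 for degrees 0…4.
Finally multiplying by (1 + 2q + q^3), the product of all factors after the first has coefficients 1,2,0,3,4 for degrees 0…4.
[q^4] = 3·4 + 3·0 = 12.

12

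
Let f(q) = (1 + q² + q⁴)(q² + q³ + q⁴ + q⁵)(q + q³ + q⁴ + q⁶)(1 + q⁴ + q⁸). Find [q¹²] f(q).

(1 + q² + q⁴) has coefficients 1,0,1,0,1 for degrees 0…4.
(q² + q³ + q⁴ + q⁵) has coefficients 0,0,1,1,1,1,0,0,0,0,0,0,0 for degrees 0…12.
Multiplying by (q + q³ + q⁴ + q⁶) gives running coefficients 0,0,0,1,1,2,3,2,3,2,1,1,0 for degrees 0…12.
Finally multiplying by (1 + q⁴ + q⁸), the product of all factors after the first has coefficients 0,0,0,1,1,2,3,3,4,4,4,4,4 for degrees 0…12.
[q¹²] = 1·4 + 1·4 + 1·4 = 12.

12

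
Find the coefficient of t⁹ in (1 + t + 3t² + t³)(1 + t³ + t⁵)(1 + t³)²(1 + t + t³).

(1 + t + 3t² + t³) has coefficients 1,1,3,1 for degrees 0…3.
(1 + t³ + t⁵) has coefficients 1,0,0,1,0,1,0,0,0,0 for degrees 0…9.
Multiplying by (1 + t³)² gives running coefficients 1,0,0,3,0,1,3,0,2,1 for degrees 0…9.
Finally multiplying by (1 + t + t³), the product of all factors after the first has coefficients 1,1,0,4,3,1,7,3,3,6 for degrees 0…9.
[t⁹] = 1·6 + 1·3 + 3·3 + 1·7 = 25.

25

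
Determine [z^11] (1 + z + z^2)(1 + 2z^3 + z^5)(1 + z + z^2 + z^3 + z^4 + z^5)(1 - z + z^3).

(1 + z + z^2) has coefficients 1,1,1 for degrees 0…2.
(1 + 2z^3 + z^5) has coefficients 1,0,0,2,0,1,0,0,0,0,0,0 for degrees 0…11.
Multiplying by (1 + z + z^2 + z^3 + z^4 + z^5) gives running coefficients 1,1,1,3,3,4,3,3,3,1,1,0 for degrees 0…11.
Finally multiplying by (1 - z + z^3), the product of all factors after the first has coefficients 1,0,0,3,1,2,2,3,4,1,3,2 for degrees 0…11.
[z^11] = 1·2 + 1·3 + 1·1 = 6.

6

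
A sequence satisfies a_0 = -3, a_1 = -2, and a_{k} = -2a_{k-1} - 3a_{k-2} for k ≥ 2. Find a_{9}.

The ordinary generating function has denominator 1 + 2x + 3x^2.
Iterating the recurrence: a_0,…,a_{9} = -3, -2, 13, -20, 1, 58, -119, 64, 229, -650.

-650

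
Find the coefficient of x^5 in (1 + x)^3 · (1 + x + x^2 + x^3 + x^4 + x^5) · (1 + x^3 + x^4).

(1 + x)^3 has coefficients 1,3,3,1 for degrees 0…3.
(1 + x + x^2 + x^3 + x^4 + x^5) has coefficients 1,1,1,1,1,1 for degrees 0…5.
Finally multiplying by (1 + x^3 + x^4), the product of all factors after the first has coefficients 1,1,1,2,3,3 for degrees 0…5.
[x^5] = 1·3 + 3·3 + 3·2 + 1·1 = 19.

19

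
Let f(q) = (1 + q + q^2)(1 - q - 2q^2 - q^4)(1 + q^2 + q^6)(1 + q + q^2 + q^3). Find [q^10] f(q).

-10

(1 + q + q^2) has coefficients 1,1,1 for degrees 0…2.
(1 - q - 2q^2 - q^4) has coefficients 1,-1,-2,0,-1,0,0,0,0,0,0 for degrees 0…10.
Multiplying by (1 + q^2 + q^6) gives running coefficients 1,-1,-1,-1,-3,0,0,-1,-2,0,-1 for degrees 0…10.
Finally multiplying by (1 + q + q^2 + q^3), the product of all factors after the first has coefficients 1,0,-1,-2,-6,-5,-4,-4,-3,-3,-4 for degrees 0…10.
[q^10] = 1·(-4) + 1·(-3) + 1·(-3) = -10.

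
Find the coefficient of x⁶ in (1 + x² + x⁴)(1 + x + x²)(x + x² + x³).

4

(1 + x² + x⁴) has coefficients 1,0,1,0,1 for degrees 0…4.
(1 + x + x²) has coefficients 1,1,1,0,0,0,0 for degrees 0…6.
Finally multiplying by (x + x² + x³), the product of all factors after the first has coefficients 0,1,2,3,2,1,0 for degrees 0…6.
[x⁶] = 1·0 + 1·2 + 1·2 = 4.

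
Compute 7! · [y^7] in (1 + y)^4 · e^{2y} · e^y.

The EGF product rule gives c_7 = Σ_{k_1+k_2+k_3=7} C(7; k_1,k_2,k_3) · ∏ g_i(k_i), where (1+y)^4 gives the falling factorial (4)_k; e^{2y} gives (2)^k; e^y gives (1)^k.
g_1(k) for k = 0…7: 1, 4, 12, 24, 24, 0, 0, 0.
g_2(k) for k = 0…7: 1, 2, 4, 8, 16, 32, 64, 128.
g_3(k) for k = 0…7: 1, 1, 1, 1, 1, 1, 1, 1.
First combine the last two factors: h(k) = Σ_j C(k,j)·g_2(j)·g_3(k−j) for k = 0…7: 1, 3, 9, 27, 81, 243, 729, 2187.
c_7 = Σ_k C(7,k)·g_1(k)·h(7−k) = 1·1·2187 + 7·4·729 + 21·12·243 + 35·24·81 + 35·24·27 = 2187 + 20412 + 61236 + 68040 + 22680 = 174555.

174555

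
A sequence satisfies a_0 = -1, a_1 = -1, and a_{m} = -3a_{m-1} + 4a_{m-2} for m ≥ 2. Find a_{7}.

-1

The ordinary generating function has denominator 1 + 3t - 4t^2.
Iterating the recurrence: a_0,…,a_{7} = -1, -1, -1, -1, -1, -1, -1, -1.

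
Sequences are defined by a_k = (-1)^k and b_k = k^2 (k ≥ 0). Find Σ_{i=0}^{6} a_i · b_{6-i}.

21

Write out a_i and b_{6-i} for i = 0,…,6 and sum the products.
Σ = 1·36 − 1·25 + 1·16 − 1·9 + 1·4 − 1·1 + 1·0 = 21.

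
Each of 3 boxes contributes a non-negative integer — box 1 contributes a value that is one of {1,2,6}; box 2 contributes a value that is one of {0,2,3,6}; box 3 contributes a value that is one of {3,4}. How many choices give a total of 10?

2

The generating function for the choices is (z + z^2 + z^6)·(1 + z^2 + z^3 + z^6)·(z^3 + z^4); the count is [z^10].
(z + z^2 + z^6) has coefficients 0,1,1,0,0,0,1 for degrees 0…6.
(1 + z^2 + z^3 + z^6) has coefficients 1,0,1,1,0,0,1,0,0,0,0 for degrees 0…10.
Finally multiplying by (z^3 + z^4), the product of all factors after the first has coefficients 0,0,0,1,1,1,2,1,0,1,1 for degrees 0…10.
[z^10] = 1·1 + 1·0 + 1·1 = 2.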